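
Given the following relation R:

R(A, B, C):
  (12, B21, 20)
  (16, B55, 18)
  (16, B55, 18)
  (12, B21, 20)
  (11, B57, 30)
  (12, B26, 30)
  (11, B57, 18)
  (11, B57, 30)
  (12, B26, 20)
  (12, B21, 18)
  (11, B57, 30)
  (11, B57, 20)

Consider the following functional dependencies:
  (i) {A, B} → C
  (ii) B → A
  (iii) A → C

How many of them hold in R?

1

(i) {A, B} → C: (A=12, B=B21): 3 rows → C takes values {20, 18} — violation; (A=11, B=B57): 5 rows → C takes values {30, 18, 20} — violation; (A=12, B=B26): 2 rows → C takes values {30, 20} — violation — fails.
(ii) B → A: every LHS value maps to a single RHS value — holds.
(iii) A → C: A=12: 5 rows → C takes values {20, 30, 18} — violation; A=11: 5 rows → C takes values {30, 18, 20} — violation — fails.
1 of the 3 dependencies holds.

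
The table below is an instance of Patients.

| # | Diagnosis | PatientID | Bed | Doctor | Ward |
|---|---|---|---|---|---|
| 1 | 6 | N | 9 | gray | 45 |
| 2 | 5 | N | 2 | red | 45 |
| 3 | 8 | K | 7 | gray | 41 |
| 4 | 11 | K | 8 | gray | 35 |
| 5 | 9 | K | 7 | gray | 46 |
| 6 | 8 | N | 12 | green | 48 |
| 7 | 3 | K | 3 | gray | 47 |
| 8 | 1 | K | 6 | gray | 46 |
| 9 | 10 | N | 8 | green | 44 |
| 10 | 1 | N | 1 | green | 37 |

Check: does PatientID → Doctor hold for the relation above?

PatientID=N: rows 1, 2, 6, 9, 10 → Doctor takes values {gray, red, green} — violation
PatientID=K: rows 3, 4, 5, 7, 8 → Doctor = gray, gray, gray, gray, gray ✓
Two rows agree on PatientID but differ on Doctor, so PatientID → Doctor does not hold.

No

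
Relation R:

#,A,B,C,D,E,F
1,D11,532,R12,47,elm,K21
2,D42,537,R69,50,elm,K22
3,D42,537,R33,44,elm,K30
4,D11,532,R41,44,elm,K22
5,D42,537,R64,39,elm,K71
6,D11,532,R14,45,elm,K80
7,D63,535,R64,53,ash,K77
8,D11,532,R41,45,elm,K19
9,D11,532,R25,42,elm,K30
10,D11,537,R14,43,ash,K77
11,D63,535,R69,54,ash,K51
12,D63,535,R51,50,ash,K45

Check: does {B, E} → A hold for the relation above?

(B=532, E=elm): rows 1, 4, 6, 8, 9 → A = D11, D11, D11, D11, D11 ✓
(B=537, E=elm): rows 2, 3, 5 → A = D42, D42, D42 ✓
(B=535, E=ash): rows 7, 11, 12 → A = D63, D63, D63 ✓
(B=537, E=ash): row 10 → A = D11 ✓
Every {B, E} value is associated with a single A value, so {B, E} → A holds.

Yes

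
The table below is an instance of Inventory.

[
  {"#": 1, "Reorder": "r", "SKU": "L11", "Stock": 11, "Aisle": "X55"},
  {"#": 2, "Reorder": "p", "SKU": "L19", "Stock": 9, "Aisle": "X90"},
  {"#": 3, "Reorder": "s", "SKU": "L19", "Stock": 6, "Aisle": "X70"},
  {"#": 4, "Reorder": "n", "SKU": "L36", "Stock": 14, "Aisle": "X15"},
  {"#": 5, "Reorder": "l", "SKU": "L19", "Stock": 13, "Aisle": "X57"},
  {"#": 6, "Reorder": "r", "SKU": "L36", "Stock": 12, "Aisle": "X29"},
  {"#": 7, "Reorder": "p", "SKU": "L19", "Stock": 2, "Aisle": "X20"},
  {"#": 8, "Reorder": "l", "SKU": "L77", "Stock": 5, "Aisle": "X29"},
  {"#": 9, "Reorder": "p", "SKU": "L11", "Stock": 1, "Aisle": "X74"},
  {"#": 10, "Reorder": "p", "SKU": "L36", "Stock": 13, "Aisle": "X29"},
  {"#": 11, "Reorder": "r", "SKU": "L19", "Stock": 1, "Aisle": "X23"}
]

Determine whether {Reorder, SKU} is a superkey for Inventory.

No

Rows 2 and 7 have the same {Reorder, SKU} value (Reorder=p, SKU=L19) but are distinct tuples, so {Reorder, SKU} does not determine every attribute — not a superkey.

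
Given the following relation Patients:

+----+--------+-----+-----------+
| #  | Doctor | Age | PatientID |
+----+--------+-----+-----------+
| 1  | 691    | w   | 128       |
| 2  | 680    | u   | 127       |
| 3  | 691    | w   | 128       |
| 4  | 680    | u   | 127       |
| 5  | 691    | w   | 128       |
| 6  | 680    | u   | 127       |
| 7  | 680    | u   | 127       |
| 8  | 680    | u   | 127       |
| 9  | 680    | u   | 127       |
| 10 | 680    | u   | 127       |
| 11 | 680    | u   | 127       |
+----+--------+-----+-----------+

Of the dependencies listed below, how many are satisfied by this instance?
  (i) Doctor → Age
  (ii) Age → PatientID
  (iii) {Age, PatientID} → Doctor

3

(i) Doctor → Age: every LHS value maps to a single RHS value — holds.
(ii) Age → PatientID: every LHS value maps to a single RHS value — holds.
(iii) {Age, PatientID} → Doctor: every LHS value maps to a single RHS value — holds.
3 of the 3 dependencies hold.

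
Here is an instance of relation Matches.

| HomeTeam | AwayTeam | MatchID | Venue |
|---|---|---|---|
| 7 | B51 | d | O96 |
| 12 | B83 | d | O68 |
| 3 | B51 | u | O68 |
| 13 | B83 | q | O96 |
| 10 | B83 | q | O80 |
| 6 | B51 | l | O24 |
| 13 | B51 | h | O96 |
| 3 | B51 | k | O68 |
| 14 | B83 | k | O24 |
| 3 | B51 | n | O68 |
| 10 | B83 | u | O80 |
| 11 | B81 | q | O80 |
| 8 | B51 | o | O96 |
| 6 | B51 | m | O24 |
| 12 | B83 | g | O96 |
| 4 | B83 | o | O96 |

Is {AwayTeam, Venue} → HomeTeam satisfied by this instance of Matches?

No

(AwayTeam=B51, Venue=O96): 3 rows → HomeTeam takes values {7, 13, 8} — violation
(AwayTeam=B83, Venue=O68): 1 row → HomeTeam = 12 ✓
(AwayTeam=B51, Venue=O68): 3 rows → HomeTeam = 3, 3, 3 ✓
(AwayTeam=B83, Venue=O96): 3 rows → HomeTeam takes values {13, 12, 4} — violation
(AwayTeam=B83, Venue=O80): 2 rows → HomeTeam = 10, 10 ✓
(AwayTeam=B51, Venue=O24): 2 rows → HomeTeam = 6, 6 ✓
(AwayTeam=B83, Venue=O24): 1 row → HomeTeam = 14 ✓
(AwayTeam=B81, Venue=O80): 1 row → HomeTeam = 11 ✓
Two rows agree on {AwayTeam, Venue} but differ on HomeTeam, so {AwayTeam, Venue} → HomeTeam does not hold.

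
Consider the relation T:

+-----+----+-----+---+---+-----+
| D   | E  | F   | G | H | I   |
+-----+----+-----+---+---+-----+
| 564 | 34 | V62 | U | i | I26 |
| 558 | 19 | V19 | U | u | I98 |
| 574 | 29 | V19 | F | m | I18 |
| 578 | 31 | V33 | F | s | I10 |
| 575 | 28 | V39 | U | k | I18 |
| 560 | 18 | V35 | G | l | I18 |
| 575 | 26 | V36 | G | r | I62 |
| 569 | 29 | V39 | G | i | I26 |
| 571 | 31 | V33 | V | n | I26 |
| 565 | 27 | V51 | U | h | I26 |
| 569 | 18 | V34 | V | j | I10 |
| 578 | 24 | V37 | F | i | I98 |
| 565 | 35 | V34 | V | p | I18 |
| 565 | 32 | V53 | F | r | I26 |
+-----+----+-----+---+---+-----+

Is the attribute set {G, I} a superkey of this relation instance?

No

Two distinct rows share (G=U, I=I26), so {G, I} does not determine every attribute — not a superkey.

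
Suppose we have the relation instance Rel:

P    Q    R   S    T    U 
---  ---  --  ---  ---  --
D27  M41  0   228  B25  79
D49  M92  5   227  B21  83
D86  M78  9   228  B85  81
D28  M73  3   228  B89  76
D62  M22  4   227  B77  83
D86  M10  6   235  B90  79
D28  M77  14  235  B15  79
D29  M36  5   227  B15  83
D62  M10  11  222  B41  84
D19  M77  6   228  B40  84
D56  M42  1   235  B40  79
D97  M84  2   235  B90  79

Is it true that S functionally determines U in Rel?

No

S=228: 4 rows → U takes values {79, 81, 76, 84} — violation
S=227: 3 rows → U = 83, 83, 83 ✓
S=235: 4 rows → U = 79, 79, 79, 79 ✓
S=222: 1 row → U = 84 ✓
Two rows agree on S but differ on U, so S → U does not hold.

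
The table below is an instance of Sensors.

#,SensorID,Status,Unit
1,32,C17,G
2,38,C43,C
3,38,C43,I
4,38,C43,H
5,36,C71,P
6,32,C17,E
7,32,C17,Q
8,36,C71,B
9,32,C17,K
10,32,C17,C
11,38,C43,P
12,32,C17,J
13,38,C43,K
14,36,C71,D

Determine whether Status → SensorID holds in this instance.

Status=C17: rows 1, 6, 7, 9, 10, 12 → SensorID = 32, 32, 32, 32, 32, 32 ✓
Status=C43: rows 2, 3, 4, 11, 13 → SensorID = 38, 38, 38, 38, 38 ✓
Status=C71: rows 5, 8, 14 → SensorID = 36, 36, 36 ✓
Every Status value is associated with a single SensorID value, so Status → SensorID holds.

Yes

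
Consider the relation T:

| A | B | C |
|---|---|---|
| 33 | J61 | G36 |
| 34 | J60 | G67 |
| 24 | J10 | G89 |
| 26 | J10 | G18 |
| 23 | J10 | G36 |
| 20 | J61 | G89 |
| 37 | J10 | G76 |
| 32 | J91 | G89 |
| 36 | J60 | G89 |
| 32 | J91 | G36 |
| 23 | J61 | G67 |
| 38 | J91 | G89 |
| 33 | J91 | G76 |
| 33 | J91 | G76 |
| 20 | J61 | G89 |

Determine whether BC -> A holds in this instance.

(B=J61, C=G36): 1 row → A = 33 ✓
(B=J60, C=G67): 1 row → A = 34 ✓
(B=J10, C=G89): 1 row → A = 24 ✓
(B=J10, C=G18): 1 row → A = 26 ✓
(B=J10, C=G36): 1 row → A = 23 ✓
(B=J61, C=G89): 2 rows → A = 20, 20 ✓
(B=J10, C=G76): 1 row → A = 37 ✓
(B=J91, C=G89): 2 rows → A takes values {32, 38} — violation
(B=J60, C=G89): 1 row → A = 36 ✓
(B=J91, C=G36): 1 row → A = 32 ✓
(B=J61, C=G67): 1 row → A = 23 ✓
(B=J91, C=G76): 2 rows → A = 33, 33 ✓
Two rows agree on BC but differ on A, so BC -> A does not hold.

No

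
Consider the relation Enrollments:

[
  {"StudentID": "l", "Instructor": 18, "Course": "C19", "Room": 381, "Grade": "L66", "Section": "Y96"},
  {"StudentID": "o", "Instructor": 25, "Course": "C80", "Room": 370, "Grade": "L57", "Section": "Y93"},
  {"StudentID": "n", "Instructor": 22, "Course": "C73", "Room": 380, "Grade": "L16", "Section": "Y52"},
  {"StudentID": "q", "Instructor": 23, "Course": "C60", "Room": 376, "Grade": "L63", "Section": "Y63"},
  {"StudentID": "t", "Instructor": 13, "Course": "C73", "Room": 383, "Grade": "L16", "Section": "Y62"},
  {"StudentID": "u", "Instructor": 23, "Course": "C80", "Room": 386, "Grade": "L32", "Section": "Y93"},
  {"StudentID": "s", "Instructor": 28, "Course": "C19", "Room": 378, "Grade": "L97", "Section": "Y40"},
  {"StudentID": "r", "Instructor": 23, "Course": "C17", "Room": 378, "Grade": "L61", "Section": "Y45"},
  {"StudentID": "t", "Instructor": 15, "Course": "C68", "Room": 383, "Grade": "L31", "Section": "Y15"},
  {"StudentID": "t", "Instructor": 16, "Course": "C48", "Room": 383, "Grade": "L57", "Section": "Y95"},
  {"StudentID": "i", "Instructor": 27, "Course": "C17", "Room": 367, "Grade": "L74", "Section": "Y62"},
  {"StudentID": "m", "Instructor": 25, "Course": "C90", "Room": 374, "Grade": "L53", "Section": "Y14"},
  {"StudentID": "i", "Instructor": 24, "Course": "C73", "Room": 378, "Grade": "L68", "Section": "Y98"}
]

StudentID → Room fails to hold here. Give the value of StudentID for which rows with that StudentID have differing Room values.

i

StudentID=l: 1 row → Room = 381 ✓
StudentID=o: 1 row → Room = 370 ✓
StudentID=n: 1 row → Room = 380 ✓
StudentID=q: 1 row → Room = 376 ✓
StudentID=t: 3 rows → Room = 383, 383, 383 ✓
StudentID=u: 1 row → Room = 386 ✓
StudentID=s: 1 row → Room = 378 ✓
StudentID=r: 1 row → Room = 378 ✓
StudentID=i: 2 rows → Room takes values {367, 378} — violation
StudentID=m: 1 row → Room = 374 ✓
The only StudentID value with inconsistent Room is StudentID=i.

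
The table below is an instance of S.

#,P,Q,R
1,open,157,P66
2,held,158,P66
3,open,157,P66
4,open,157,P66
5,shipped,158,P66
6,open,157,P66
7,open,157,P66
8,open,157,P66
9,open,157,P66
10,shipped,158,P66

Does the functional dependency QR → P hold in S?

No

(Q=157, R=P66): rows 1, 3, 4, 6, 7, 8, 9 → P = open, open, open, open, open, open, open ✓
(Q=158, R=P66): rows 2, 5, 10 → P takes values {held, shipped} — violation
Two rows agree on QR but differ on P, so QR → P does not hold.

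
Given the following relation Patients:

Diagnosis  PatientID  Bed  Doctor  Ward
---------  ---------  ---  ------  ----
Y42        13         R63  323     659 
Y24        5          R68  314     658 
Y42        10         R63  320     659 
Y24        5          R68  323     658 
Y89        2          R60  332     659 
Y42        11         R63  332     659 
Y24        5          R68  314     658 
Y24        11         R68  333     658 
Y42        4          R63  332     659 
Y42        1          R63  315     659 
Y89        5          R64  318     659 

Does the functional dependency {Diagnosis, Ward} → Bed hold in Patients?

(Diagnosis=Y42, Ward=659): 5 rows → Bed = R63, R63, R63, R63, R63 ✓
(Diagnosis=Y24, Ward=658): 4 rows → Bed = R68, R68, R68, R68 ✓
(Diagnosis=Y89, Ward=659): 2 rows → Bed takes values {R60, R64} — violation
Two rows agree on {Diagnosis, Ward} but differ on Bed, so {Diagnosis, Ward} → Bed does not hold.

No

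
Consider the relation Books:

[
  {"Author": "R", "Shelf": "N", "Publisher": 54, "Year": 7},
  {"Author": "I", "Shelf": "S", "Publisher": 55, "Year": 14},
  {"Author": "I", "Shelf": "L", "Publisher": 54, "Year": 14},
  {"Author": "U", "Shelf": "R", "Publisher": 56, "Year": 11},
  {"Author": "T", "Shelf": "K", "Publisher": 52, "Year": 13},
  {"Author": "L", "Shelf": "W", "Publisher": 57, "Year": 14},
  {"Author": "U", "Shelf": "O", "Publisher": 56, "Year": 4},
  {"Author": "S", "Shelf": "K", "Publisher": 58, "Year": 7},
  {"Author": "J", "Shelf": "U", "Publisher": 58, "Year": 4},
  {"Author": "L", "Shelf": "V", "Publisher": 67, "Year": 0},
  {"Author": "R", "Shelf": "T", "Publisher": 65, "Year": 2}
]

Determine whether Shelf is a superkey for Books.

No

Two distinct rows share Shelf=K, so Shelf does not determine every attribute — not a superkey.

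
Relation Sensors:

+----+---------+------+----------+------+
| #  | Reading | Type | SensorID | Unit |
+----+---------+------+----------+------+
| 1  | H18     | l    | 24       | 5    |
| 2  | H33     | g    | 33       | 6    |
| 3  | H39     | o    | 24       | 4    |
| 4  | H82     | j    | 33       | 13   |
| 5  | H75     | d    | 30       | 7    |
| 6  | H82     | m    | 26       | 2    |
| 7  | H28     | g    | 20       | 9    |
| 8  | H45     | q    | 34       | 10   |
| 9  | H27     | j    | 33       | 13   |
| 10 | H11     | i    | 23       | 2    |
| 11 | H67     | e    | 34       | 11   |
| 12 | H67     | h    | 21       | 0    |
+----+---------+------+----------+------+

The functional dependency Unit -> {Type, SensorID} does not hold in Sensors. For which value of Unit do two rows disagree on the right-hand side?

Unit=5: row 1 → {Type,SensorID} = (l, 24) ✓
Unit=6: row 2 → {Type,SensorID} = (g, 33) ✓
Unit=4: row 3 → {Type,SensorID} = (o, 24) ✓
Unit=13: rows 4, 9 → {Type,SensorID} = (j, 33), (j, 33) ✓
Unit=7: row 5 → {Type,SensorID} = (d, 30) ✓
Unit=2: rows 6, 10 → {Type,SensorID} takes values {(m, 26), (i, 23)} — violation
Unit=9: row 7 → {Type,SensorID} = (g, 20) ✓
Unit=10: row 8 → {Type,SensorID} = (q, 34) ✓
Unit=11: row 11 → {Type,SensorID} = (e, 34) ✓
Unit=0: row 12 → {Type,SensorID} = (h, 21) ✓
The only Unit value with inconsistent RHS is Unit=2.

2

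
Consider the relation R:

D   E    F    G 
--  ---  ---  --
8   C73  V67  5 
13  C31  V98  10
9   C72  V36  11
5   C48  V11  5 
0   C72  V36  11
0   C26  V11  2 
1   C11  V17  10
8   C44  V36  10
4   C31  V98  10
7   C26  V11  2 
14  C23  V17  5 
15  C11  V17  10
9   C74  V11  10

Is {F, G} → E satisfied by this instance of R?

Yes

(F=V67, G=5): 1 row → E = C73 ✓
(F=V98, G=10): 2 rows → E = C31, C31 ✓
(F=V36, G=11): 2 rows → E = C72, C72 ✓
(F=V11, G=5): 1 row → E = C48 ✓
(F=V11, G=2): 2 rows → E = C26, C26 ✓
(F=V17, G=10): 2 rows → E = C11, C11 ✓
(F=V36, G=10): 1 row → E = C44 ✓
(F=V17, G=5): 1 row → E = C23 ✓
(F=V11, G=10): 1 row → E = C74 ✓
Every {F, G} value is associated with a single E value, so {F, G} → E holds.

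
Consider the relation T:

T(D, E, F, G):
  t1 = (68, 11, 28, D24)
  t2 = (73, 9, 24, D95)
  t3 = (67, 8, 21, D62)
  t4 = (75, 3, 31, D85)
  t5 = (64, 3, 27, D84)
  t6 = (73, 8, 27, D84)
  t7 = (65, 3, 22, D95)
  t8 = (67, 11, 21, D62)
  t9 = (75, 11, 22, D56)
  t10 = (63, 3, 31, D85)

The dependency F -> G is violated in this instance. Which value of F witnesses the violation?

F=28: row 1 → G = D24 ✓
F=24: row 2 → G = D95 ✓
F=21: rows 3, 8 → G = D62, D62 ✓
F=31: rows 4, 10 → G = D85, D85 ✓
F=27: rows 5, 6 → G = D84, D84 ✓
F=22: rows 7, 9 → G takes values {D95, D56} — violation
The only F value with inconsistent G is F=22.

22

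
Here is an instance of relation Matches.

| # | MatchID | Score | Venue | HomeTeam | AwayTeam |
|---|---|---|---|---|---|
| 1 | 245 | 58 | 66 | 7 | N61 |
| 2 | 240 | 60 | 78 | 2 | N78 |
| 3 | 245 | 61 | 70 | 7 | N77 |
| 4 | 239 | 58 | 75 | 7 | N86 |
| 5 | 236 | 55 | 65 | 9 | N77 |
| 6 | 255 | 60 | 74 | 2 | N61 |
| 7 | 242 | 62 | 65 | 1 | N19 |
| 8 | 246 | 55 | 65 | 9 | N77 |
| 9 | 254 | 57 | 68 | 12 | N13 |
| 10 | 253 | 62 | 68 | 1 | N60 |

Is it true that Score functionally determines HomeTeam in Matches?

Score=58: rows 1, 4 → HomeTeam = 7, 7 ✓
Score=60: rows 2, 6 → HomeTeam = 2, 2 ✓
Score=61: row 3 → HomeTeam = 7 ✓
Score=55: rows 5, 8 → HomeTeam = 9, 9 ✓
Score=62: rows 7, 10 → HomeTeam = 1, 1 ✓
Score=57: row 9 → HomeTeam = 12 ✓
Every Score value is associated with a single HomeTeam value, so Score -> HomeTeam holds.

Yes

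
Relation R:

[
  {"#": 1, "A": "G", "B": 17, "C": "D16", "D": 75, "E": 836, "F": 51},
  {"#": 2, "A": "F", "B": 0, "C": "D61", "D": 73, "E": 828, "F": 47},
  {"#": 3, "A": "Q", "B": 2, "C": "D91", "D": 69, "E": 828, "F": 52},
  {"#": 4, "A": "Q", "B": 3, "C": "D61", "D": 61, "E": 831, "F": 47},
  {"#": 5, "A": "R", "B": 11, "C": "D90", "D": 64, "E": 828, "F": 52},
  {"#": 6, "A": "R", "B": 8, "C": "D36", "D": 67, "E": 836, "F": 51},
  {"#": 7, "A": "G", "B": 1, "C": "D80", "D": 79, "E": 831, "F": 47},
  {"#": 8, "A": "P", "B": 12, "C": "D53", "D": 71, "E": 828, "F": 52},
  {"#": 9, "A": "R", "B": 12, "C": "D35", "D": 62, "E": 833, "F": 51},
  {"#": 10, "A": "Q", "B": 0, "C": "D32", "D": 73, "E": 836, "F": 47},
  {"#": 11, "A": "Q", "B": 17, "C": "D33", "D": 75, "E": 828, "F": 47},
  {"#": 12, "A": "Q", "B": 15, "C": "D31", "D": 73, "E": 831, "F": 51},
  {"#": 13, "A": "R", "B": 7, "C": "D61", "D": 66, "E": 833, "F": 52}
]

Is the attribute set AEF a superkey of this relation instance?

All 13 rows have distinct AEF values, so AEF → (all attributes) holds and AEF is a superkey.

Yes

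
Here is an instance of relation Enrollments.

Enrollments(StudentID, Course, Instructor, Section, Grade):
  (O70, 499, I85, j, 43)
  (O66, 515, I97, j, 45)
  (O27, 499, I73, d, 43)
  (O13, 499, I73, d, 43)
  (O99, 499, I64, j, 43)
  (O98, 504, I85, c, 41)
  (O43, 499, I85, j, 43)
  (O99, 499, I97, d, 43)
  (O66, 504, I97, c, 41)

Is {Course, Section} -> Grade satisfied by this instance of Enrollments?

(Course=499, Section=j): 3 rows → Grade = 43, 43, 43 ✓
(Course=515, Section=j): 1 row → Grade = 45 ✓
(Course=499, Section=d): 3 rows → Grade = 43, 43, 43 ✓
(Course=504, Section=c): 2 rows → Grade = 41, 41 ✓
Every {Course, Section} value is associated with a single Grade value, so {Course, Section} -> Grade holds.

Yes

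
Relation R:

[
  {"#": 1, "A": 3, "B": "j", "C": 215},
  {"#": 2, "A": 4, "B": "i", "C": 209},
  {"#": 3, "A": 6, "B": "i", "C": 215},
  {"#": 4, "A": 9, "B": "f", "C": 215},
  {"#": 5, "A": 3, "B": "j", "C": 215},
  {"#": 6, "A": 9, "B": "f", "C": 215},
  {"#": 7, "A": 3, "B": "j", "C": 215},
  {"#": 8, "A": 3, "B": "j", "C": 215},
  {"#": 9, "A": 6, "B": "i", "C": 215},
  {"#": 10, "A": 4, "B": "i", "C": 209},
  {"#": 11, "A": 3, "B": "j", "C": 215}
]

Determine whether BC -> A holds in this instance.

(B=j, C=215): rows 1, 5, 7, 8, 11 → A = 3, 3, 3, 3, 3 ✓
(B=i, C=209): rows 2, 10 → A = 4, 4 ✓
(B=i, C=215): rows 3, 9 → A = 6, 6 ✓
(B=f, C=215): rows 4, 6 → A = 9, 9 ✓
Every BC value is associated with a single A value, so BC -> A holds.

Yes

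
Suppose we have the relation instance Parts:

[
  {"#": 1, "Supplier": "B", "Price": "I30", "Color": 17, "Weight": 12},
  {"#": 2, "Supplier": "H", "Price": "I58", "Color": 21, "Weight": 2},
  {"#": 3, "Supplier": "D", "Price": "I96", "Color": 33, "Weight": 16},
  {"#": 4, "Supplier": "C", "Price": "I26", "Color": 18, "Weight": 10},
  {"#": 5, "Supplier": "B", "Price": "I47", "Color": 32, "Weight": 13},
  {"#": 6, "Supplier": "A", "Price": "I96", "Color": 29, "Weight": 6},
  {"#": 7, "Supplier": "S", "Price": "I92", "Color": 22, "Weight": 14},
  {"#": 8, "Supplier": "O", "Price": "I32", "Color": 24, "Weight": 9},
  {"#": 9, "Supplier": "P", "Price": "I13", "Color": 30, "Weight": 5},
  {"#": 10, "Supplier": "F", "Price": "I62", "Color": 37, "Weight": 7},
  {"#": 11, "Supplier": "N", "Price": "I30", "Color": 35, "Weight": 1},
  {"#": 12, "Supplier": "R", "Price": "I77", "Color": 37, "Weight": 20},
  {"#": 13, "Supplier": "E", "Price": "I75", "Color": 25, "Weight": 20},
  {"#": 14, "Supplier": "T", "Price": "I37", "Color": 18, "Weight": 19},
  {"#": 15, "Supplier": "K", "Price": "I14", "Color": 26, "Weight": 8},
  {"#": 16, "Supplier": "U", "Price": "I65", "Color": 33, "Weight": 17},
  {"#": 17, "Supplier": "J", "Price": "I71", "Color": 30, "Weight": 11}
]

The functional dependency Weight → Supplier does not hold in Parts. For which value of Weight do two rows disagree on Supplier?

20

Weight=12: row 1 → Supplier = B ✓
Weight=2: row 2 → Supplier = H ✓
Weight=16: row 3 → Supplier = D ✓
Weight=10: row 4 → Supplier = C ✓
Weight=13: row 5 → Supplier = B ✓
Weight=6: row 6 → Supplier = A ✓
Weight=14: row 7 → Supplier = S ✓
Weight=9: row 8 → Supplier = O ✓
Weight=5: row 9 → Supplier = P ✓
Weight=7: row 10 → Supplier = F ✓
Weight=1: row 11 → Supplier = N ✓
Weight=20: rows 12, 13 → Supplier takes values {R, E} — violation
Weight=19: row 14 → Supplier = T ✓
Weight=8: row 15 → Supplier = K ✓
Weight=17: row 16 → Supplier = U ✓
Weight=11: row 17 → Supplier = J ✓
The only Weight value with inconsistent Supplier is Weight=20.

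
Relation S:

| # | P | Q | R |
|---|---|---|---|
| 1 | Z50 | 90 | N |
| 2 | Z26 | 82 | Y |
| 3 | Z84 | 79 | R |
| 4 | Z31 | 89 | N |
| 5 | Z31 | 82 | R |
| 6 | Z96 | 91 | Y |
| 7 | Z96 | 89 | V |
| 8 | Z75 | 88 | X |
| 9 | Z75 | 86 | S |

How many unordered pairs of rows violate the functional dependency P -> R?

3

P=Z31: violating pairs (4,5) — 1 pair.
P=Z96: violating pairs (6,7) — 1 pair.
P=Z75: violating pairs (8,9) — 1 pair.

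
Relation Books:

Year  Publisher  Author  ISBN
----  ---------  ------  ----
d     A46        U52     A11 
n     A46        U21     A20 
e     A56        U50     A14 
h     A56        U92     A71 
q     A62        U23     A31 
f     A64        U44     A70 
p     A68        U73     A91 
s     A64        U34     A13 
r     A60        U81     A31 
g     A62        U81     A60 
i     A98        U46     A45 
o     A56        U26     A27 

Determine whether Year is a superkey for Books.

All 12 rows have distinct Year values, so Year → (all attributes) holds and Year is a superkey.

Yes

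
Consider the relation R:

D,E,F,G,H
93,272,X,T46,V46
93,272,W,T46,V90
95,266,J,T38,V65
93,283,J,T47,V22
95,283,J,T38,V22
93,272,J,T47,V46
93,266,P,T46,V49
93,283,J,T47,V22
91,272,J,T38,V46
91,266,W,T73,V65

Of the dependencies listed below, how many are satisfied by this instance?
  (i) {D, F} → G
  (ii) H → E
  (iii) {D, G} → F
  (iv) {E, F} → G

2

(i) {D, F} → G: every LHS value maps to a single RHS value — holds.
(ii) H → E: every LHS value maps to a single RHS value — holds.
(iii) {D, G} → F: (D=93, G=T46): 3 rows → F takes values {X, W, P} — violation — fails.
(iv) {E, F} → G: (E=283, F=J): 3 rows → G takes values {T47, T38} — violation; (E=272, F=J): 2 rows → G takes values {T47, T38} — violation — fails.
2 of the 4 dependencies hold.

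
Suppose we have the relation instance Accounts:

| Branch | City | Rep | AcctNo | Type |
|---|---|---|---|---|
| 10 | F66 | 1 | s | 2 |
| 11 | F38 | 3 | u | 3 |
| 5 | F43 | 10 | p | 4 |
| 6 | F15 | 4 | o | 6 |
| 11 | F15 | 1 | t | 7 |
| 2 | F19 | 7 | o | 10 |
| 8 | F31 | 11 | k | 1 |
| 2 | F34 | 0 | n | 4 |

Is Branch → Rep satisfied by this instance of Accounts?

No

Branch=10: 1 row → Rep = 1 ✓
Branch=11: 2 rows → Rep takes values {3, 1} — violation
Branch=5: 1 row → Rep = 10 ✓
Branch=6: 1 row → Rep = 4 ✓
Branch=2: 2 rows → Rep takes values {7, 0} — violation
Branch=8: 1 row → Rep = 11 ✓
Two rows agree on Branch but differ on Rep, so Branch → Rep does not hold.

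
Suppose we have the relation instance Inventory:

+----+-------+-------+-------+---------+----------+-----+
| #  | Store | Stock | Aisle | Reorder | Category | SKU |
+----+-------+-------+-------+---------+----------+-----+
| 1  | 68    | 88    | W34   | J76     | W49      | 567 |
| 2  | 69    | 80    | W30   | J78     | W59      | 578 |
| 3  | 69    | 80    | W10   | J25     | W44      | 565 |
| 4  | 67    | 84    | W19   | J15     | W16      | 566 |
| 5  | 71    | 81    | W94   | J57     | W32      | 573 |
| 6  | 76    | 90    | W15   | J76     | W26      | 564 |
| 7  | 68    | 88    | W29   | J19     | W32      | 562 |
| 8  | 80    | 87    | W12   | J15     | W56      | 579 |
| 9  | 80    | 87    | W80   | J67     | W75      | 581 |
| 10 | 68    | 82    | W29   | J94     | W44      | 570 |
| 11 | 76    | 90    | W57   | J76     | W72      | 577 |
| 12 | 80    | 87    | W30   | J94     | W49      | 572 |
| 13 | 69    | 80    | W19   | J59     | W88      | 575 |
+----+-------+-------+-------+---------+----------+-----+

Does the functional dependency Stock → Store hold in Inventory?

Stock=88: rows 1, 7 → Store = 68, 68 ✓
Stock=80: rows 2, 3, 13 → Store = 69, 69, 69 ✓
Stock=84: row 4 → Store = 67 ✓
Stock=81: row 5 → Store = 71 ✓
Stock=90: rows 6, 11 → Store = 76, 76 ✓
Stock=87: rows 8, 9, 12 → Store = 80, 80, 80 ✓
Stock=82: row 10 → Store = 68 ✓
Every Stock value is associated with a single Store value, so Stock → Store holds.

Yes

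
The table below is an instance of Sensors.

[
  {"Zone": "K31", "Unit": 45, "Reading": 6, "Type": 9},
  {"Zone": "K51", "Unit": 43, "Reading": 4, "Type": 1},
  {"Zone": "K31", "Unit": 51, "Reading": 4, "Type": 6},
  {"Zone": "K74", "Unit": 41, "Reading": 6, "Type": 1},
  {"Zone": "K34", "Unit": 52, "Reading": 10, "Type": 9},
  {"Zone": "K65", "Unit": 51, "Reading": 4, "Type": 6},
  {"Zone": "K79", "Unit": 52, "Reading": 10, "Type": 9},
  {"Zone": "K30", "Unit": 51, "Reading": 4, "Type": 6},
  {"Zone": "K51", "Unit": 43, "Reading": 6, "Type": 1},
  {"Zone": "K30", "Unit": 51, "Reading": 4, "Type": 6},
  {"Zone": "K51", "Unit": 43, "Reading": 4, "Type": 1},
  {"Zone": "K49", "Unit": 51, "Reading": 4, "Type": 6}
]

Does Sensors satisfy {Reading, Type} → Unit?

No

(Reading=6, Type=9): 1 row → Unit = 45 ✓
(Reading=4, Type=1): 2 rows → Unit = 43, 43 ✓
(Reading=4, Type=6): 5 rows → Unit = 51, 51, 51, 51, 51 ✓
(Reading=6, Type=1): 2 rows → Unit takes values {41, 43} — violation
(Reading=10, Type=9): 2 rows → Unit = 52, 52 ✓
Two rows agree on {Reading, Type} but differ on Unit, so {Reading, Type} → Unit does not hold.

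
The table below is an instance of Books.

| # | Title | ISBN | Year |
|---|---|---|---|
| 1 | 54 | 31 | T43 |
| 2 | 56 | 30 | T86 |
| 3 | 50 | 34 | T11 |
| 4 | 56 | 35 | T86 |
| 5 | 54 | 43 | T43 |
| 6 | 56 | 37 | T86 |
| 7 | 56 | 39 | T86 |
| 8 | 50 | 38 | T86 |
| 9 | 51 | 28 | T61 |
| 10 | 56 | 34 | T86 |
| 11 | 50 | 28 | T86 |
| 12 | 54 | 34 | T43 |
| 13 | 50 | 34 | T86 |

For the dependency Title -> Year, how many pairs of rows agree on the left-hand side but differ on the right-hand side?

3

Title=54: all 3 rows agree on Year — 0 pairs.
Title=56: all 5 rows agree on Year — 0 pairs.
Title=50: violating pairs (3,8), (3,11), (3,13) — 3 pairs.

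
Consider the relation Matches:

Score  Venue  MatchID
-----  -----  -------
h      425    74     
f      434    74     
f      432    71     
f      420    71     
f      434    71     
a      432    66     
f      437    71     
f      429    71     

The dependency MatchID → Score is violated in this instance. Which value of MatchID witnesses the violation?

MatchID=74: 2 rows → Score takes values {h, f} — violation
MatchID=71: 5 rows → Score = f, f, f, f, f ✓
MatchID=66: 1 row → Score = a ✓
The only MatchID value with inconsistent Score is MatchID=74.

74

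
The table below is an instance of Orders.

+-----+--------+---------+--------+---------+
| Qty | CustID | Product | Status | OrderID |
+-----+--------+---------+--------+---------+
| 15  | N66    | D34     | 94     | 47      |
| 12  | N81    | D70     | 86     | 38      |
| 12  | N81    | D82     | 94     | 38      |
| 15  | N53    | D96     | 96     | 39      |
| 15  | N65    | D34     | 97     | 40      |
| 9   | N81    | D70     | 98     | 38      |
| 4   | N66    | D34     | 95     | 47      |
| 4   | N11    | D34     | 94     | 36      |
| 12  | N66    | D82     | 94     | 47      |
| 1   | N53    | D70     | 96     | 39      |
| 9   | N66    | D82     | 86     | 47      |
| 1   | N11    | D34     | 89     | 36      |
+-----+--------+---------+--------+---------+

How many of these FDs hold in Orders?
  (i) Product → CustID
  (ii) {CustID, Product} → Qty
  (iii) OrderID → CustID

1

(i) Product → CustID: Product=D34: 5 rows → CustID takes values {N66, N65, N11} — violation; Product=D70: 3 rows → CustID takes values {N81, N53} — violation; Product=D82: 3 rows → CustID takes values {N81, N66} — violation — fails.
(ii) {CustID, Product} → Qty: (CustID=N66, Product=D34): 2 rows → Qty takes values {15, 4} — violation; (CustID=N81, Product=D70): 2 rows → Qty takes values {12, 9} — violation; (CustID=N11, Product=D34): 2 rows → Qty takes values {4, 1} — violation; (CustID=N66, Product=D82): 2 rows → Qty takes values {12, 9} — violation — fails.
(iii) OrderID → CustID: every LHS value maps to a single RHS value — holds.
1 of the 3 dependencies holds.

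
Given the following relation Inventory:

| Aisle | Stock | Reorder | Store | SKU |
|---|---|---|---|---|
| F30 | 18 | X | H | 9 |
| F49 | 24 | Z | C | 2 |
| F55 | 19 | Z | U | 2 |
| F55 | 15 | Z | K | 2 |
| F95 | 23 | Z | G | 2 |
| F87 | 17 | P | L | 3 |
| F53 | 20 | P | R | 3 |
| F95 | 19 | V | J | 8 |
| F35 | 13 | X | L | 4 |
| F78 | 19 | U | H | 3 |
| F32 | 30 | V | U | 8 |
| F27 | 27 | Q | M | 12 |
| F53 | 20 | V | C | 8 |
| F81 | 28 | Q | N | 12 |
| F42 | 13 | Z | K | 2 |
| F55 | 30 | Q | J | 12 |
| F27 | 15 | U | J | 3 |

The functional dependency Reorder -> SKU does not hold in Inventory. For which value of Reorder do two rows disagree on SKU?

X

Reorder=X: 2 rows → SKU takes values {9, 4} — violation
Reorder=Z: 5 rows → SKU = 2, 2, 2, 2, 2 ✓
Reorder=P: 2 rows → SKU = 3, 3 ✓
Reorder=V: 3 rows → SKU = 8, 8, 8 ✓
Reorder=U: 2 rows → SKU = 3, 3 ✓
Reorder=Q: 3 rows → SKU = 12, 12, 12 ✓
The only Reorder value with inconsistent SKU is Reorder=X.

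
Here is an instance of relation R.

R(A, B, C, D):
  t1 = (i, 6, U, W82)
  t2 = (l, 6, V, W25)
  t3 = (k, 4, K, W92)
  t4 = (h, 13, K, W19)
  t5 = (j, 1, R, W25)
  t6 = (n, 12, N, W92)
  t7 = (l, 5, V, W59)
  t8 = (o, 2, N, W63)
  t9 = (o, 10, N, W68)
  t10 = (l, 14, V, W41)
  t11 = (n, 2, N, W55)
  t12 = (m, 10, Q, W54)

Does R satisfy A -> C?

A=i: row 1 → C = U ✓
A=l: rows 2, 7, 10 → C = V, V, V ✓
A=k: row 3 → C = K ✓
A=h: row 4 → C = K ✓
A=j: row 5 → C = R ✓
A=n: rows 6, 11 → C = N, N ✓
A=o: rows 8, 9 → C = N, N ✓
A=m: row 12 → C = Q ✓
Every A value is associated with a single C value, so A -> C holds.

Yes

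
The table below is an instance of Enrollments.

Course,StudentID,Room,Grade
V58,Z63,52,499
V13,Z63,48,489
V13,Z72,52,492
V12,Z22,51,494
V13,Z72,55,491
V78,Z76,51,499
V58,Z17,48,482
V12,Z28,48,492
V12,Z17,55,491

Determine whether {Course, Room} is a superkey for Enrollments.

Yes

All 9 rows have distinct {Course, Room} values, so {Course, Room} → (all attributes) holds and {Course, Room} is a superkey.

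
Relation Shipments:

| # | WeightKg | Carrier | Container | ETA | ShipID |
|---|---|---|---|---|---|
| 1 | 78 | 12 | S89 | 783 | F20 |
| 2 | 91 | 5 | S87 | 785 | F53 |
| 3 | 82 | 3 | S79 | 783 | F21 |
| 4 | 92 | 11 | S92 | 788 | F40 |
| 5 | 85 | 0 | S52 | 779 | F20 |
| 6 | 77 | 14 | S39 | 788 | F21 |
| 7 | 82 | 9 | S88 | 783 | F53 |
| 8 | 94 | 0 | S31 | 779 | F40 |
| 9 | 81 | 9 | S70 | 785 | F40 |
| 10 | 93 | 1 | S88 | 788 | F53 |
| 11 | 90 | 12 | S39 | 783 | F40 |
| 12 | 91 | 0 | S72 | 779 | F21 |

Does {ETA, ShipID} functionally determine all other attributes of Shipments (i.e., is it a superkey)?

All 12 rows have distinct {ETA, ShipID} values, so {ETA, ShipID} → (all attributes) holds and {ETA, ShipID} is a superkey.

Yes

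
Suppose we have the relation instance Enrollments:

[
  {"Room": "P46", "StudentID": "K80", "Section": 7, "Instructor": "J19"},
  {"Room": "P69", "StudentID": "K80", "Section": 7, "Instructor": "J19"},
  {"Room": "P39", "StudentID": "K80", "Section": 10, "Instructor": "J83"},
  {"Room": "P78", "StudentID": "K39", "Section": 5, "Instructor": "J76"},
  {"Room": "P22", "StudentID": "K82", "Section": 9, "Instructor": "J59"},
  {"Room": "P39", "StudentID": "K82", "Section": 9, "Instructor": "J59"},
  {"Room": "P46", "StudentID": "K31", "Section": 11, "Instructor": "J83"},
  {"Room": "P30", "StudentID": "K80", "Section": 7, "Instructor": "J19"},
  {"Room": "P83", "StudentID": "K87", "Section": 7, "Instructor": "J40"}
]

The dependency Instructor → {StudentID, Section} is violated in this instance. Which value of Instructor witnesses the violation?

Instructor=J19: 3 rows → {StudentID,Section} = (K80, 7), (K80, 7), (K80, 7) ✓
Instructor=J83: 2 rows → {StudentID,Section} takes values {(K80, 10), (K31, 11)} — violation
Instructor=J76: 1 row → {StudentID,Section} = (K39, 5) ✓
Instructor=J59: 2 rows → {StudentID,Section} = (K82, 9), (K82, 9) ✓
Instructor=J40: 1 row → {StudentID,Section} = (K87, 7) ✓
The only Instructor value with inconsistent RHS is Instructor=J83.

J83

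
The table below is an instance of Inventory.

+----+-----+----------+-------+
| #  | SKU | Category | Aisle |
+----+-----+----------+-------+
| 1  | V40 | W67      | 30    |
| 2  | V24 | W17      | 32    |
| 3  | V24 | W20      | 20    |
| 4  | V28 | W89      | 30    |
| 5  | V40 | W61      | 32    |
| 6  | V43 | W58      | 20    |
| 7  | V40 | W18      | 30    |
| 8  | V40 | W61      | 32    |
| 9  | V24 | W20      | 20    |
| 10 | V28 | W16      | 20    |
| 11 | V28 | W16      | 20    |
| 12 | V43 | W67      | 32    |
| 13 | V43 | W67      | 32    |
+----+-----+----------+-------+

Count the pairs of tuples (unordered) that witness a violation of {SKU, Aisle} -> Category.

(SKU=V40, Aisle=30): violating pairs (1,7) — 1 pair.
(SKU=V24, Aisle=20): all 2 rows agree on Category — 0 pairs.
(SKU=V40, Aisle=32): all 2 rows agree on Category — 0 pairs.
(SKU=V28, Aisle=20): all 2 rows agree on Category — 0 pairs.
(SKU=V43, Aisle=32): all 2 rows agree on Category — 0 pairs.

1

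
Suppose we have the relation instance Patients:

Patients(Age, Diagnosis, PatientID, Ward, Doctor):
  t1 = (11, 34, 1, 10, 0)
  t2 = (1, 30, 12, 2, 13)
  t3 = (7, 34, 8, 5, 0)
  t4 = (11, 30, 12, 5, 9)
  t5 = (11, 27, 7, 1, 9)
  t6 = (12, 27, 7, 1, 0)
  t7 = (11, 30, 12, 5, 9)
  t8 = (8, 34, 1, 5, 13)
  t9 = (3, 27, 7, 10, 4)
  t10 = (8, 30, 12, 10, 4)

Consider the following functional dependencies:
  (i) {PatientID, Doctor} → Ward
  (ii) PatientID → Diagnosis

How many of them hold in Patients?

(i) {PatientID, Doctor} → Ward: every LHS value maps to a single RHS value — holds.
(ii) PatientID → Diagnosis: every LHS value maps to a single RHS value — holds.
2 of the 2 dependencies hold.

2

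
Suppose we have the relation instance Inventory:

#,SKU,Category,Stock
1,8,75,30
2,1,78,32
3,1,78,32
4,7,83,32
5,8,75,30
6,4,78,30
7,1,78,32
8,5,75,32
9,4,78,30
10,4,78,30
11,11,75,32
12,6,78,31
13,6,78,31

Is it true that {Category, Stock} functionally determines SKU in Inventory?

(Category=75, Stock=30): rows 1, 5 → SKU = 8, 8 ✓
(Category=78, Stock=32): rows 2, 3, 7 → SKU = 1, 1, 1 ✓
(Category=83, Stock=32): row 4 → SKU = 7 ✓
(Category=78, Stock=30): rows 6, 9, 10 → SKU = 4, 4, 4 ✓
(Category=75, Stock=32): rows 8, 11 → SKU takes values {5, 11} — violation
(Category=78, Stock=31): rows 12, 13 → SKU = 6, 6 ✓
Two rows agree on {Category, Stock} but differ on SKU, so {Category, Stock} → SKU does not hold.

No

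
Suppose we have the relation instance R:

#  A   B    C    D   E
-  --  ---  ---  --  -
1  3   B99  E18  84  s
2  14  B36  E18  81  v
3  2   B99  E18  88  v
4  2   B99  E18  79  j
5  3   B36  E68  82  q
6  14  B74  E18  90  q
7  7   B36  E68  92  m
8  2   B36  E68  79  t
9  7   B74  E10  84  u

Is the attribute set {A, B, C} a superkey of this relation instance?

Rows 3 and 4 have the same {A, B, C} value (A=2, B=B99, C=E18) but are distinct tuples, so {A, B, C} does not determine every attribute — not a superkey.

No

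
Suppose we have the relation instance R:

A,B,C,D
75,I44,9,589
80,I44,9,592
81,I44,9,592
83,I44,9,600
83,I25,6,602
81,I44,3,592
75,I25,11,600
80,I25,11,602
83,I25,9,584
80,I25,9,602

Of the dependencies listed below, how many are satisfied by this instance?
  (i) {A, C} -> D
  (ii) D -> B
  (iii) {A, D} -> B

(i) {A, C} -> D: (A=80, C=9): 2 rows → D takes values {592, 602} — violation; (A=83, C=9): 2 rows → D takes values {600, 584} — violation — fails.
(ii) D -> B: D=600: 2 rows → B takes values {I44, I25} — violation — fails.
(iii) {A, D} -> B: every LHS value maps to a single RHS value — holds.
1 of the 3 dependencies holds.

1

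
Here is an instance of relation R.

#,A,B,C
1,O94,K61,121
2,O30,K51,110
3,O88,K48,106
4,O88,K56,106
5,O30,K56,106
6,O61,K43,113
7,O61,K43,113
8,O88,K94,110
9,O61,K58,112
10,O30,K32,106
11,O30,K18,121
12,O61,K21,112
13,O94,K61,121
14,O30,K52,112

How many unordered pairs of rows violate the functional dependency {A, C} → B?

(A=O94, C=121): all 2 rows agree on B — 0 pairs.
(A=O88, C=106): violating pairs (3,4) — 1 pair.
(A=O30, C=106): violating pairs (5,10) — 1 pair.
(A=O61, C=113): all 2 rows agree on B — 0 pairs.
(A=O61, C=112): violating pairs (9,12) — 1 pair.

3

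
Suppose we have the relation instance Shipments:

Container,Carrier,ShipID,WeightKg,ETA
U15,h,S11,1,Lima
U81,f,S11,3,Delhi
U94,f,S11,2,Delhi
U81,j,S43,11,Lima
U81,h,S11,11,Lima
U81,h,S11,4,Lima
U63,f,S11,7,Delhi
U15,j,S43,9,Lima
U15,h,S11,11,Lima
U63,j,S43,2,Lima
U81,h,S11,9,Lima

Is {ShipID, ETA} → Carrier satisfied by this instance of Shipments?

(ShipID=S11, ETA=Lima): 5 rows → Carrier = h, h, h, h, h ✓
(ShipID=S11, ETA=Delhi): 3 rows → Carrier = f, f, f ✓
(ShipID=S43, ETA=Lima): 3 rows → Carrier = j, j, j ✓
Every {ShipID, ETA} value is associated with a single Carrier value, so {ShipID, ETA} → Carrier holds.

Yes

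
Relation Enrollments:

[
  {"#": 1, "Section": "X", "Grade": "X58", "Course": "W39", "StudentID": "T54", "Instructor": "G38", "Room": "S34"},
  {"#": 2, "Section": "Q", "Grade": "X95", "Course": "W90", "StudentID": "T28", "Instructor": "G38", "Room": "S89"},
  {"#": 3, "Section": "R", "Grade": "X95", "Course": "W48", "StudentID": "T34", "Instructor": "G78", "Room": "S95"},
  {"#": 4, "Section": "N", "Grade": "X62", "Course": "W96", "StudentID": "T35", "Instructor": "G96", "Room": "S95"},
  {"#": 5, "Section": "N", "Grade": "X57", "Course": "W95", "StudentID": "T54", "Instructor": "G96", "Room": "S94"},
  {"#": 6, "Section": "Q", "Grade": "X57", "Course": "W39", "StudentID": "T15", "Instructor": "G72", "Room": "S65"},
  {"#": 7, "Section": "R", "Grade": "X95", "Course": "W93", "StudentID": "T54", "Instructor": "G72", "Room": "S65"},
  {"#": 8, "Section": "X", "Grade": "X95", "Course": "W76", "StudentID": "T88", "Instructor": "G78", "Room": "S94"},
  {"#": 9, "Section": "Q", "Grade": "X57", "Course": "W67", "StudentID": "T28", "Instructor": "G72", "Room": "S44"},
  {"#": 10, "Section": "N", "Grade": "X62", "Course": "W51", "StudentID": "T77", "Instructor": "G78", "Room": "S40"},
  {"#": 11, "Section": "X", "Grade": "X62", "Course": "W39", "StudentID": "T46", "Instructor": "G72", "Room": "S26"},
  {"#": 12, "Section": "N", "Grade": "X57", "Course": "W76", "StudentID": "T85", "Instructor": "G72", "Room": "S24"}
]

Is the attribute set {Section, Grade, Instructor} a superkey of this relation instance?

No

Rows 6 and 9 have the same {Section, Grade, Instructor} value (Section=Q, Grade=X57, Instructor=G72) but are distinct tuples, so {Section, Grade, Instructor} does not determine every attribute — not a superkey.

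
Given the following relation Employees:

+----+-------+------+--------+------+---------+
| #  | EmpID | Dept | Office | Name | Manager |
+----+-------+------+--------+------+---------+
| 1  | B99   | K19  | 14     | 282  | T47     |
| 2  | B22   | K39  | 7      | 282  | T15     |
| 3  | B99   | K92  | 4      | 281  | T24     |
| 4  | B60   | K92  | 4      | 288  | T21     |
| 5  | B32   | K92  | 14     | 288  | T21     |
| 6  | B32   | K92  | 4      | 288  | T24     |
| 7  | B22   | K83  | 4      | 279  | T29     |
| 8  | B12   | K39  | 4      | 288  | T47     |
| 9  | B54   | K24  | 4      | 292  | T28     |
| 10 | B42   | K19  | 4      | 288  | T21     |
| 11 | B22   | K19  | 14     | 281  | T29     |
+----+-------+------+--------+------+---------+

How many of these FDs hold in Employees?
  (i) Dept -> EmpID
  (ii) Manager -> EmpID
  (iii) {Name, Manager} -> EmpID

0

(i) Dept -> EmpID: Dept=K19: rows 1, 10, 11 → EmpID takes values {B99, B42, B22} — violation; Dept=K39: rows 2, 8 → EmpID takes values {B22, B12} — violation; Dept=K92: rows 3, 4, 5, 6 → EmpID takes values {B99, B60, B32} — violation — fails.
(ii) Manager -> EmpID: Manager=T47: rows 1, 8 → EmpID takes values {B99, B12} — violation; Manager=T24: rows 3, 6 → EmpID takes values {B99, B32} — violation; Manager=T21: rows 4, 5, 10 → EmpID takes values {B60, B32, B42} — violation — fails.
(iii) {Name, Manager} -> EmpID: (Name=288, Manager=T21): rows 4, 5, 10 → EmpID takes values {B60, B32, B42} — violation — fails.
None of the 3 dependencies hold.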